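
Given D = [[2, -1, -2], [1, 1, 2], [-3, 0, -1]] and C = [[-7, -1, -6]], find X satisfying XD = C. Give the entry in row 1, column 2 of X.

D is on the right of X, so right-multiply by D⁻¹: X = CD⁻¹.
det D = -3; the adjugate gives D⁻¹ = [[1/3, 1/3, 0], [5/3, 8/3, 2], [-1, -1, -1]].
X = CD⁻¹ = [[-7, -1, -6]] · [[1/3, 1/3, 0], [5/3, 8/3, 2], [-1, -1, -1]] = [[2, 1, 4]].

1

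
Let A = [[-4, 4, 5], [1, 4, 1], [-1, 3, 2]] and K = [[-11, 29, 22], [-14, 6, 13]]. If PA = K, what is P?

P = [[4, 4, -1], [1, -4, 6]]

Right-multiplying both sides by A⁻¹ gives P = KA⁻¹.
det A = 3, so A⁻¹ = [[5/3, 7/3, -16/3], [-1, -1, 3], [7/3, 8/3, -20/3]].
P = KA⁻¹ = [[-11, 29, 22], [-14, 6, 13]] · [[5/3, 7/3, -16/3], [-1, -1, 3], [7/3, 8/3, -20/3]] = [[4, 4, -1], [1, -4, 6]].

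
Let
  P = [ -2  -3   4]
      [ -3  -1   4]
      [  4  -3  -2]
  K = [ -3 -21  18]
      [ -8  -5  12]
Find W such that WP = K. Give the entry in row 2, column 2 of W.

2

Since P sits to the right of W, W = KP⁻¹.
det P = -6, so P⁻¹ = [[-7/3, 3, 4/3], [-5/3, 2, 2/3], [-13/6, 3, 7/6]].
W = KP⁻¹ = [[-3, -21, 18], [-8, -5, 12]] · [[-7/3, 3, 4/3], [-5/3, 2, 2/3], [-13/6, 3, 7/6]] = [[3, 3, 3], [1, 2, 0]].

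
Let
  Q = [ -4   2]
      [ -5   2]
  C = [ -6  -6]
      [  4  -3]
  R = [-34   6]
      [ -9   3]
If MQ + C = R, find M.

M = [[2, 4], [2, 1]]

MQ = R − C = [[-28, 12], [-13, 6]].
Since Q sits to the right of M, M = (R − C)Q⁻¹.
det Q = 2; the adjugate gives Q⁻¹ = [[1, -1], [5/2, -2]].
M = (R − C)Q⁻¹ = [[2, 4], [2, 1]].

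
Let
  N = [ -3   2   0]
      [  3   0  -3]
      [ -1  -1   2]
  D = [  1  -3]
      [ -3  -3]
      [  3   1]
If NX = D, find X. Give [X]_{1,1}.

-3

Left-multiplying both sides by N⁻¹ gives X = N⁻¹D.
N has determinant 3; N⁻¹ = [[-1, -4/3, -2], [-1, -2, -3], [-1, -5/3, -2]].
X = N⁻¹D = [[-1, -4/3, -2], [-1, -2, -3], [-1, -5/3, -2]] · [[1, -3], [-3, -3], [3, 1]] = [[-3, 5], [-4, 6], [-2, 6]].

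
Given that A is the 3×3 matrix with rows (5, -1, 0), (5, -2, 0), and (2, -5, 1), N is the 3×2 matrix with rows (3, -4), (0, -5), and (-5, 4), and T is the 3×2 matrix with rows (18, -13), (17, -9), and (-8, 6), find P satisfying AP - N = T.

AP = T + N = [[21, -17], [17, -14], [-13, 10]].
Since A multiplies P on the left, P = A⁻¹(T + N).
det A = -5; the adjugate gives A⁻¹ = [[2/5, -1/5, 0], [1, -1, 0], [21/5, -23/5, 1]].
P = A⁻¹(T + N) = [[5, -4], [4, -3], [-3, 3]].

P = [[5, -4], [4, -3], [-3, 3]]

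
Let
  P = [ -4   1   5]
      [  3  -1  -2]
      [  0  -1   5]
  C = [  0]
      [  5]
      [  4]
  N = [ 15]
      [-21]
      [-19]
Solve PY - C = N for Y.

PY = N + C = [[15], [-16], [-15]].
Left-multiplying both sides by P⁻¹ gives Y = P⁻¹(N + C).
P has determinant -2; P⁻¹ = [[7/2, 5, -3/2], [15/2, 10, -7/2], [3/2, 2, -1/2]].
Y = P⁻¹(N + C) = [[-5], [5], [-2]].

Y = [[-5], [5], [-2]]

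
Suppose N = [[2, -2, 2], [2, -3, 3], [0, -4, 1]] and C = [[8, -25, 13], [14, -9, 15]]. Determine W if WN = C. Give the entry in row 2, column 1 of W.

4

Since N sits to the right of W, W = CN⁻¹.
det N = 6; the adjugate gives N⁻¹ = [[3/2, -1, 0], [-1/3, 1/3, -1/3], [-4/3, 4/3, -1/3]].
W = CN⁻¹ = [[8, -25, 13], [14, -9, 15]] · [[3/2, -1, 0], [-1/3, 1/3, -1/3], [-4/3, 4/3, -1/3]] = [[3, 1, 4], [4, 3, -2]].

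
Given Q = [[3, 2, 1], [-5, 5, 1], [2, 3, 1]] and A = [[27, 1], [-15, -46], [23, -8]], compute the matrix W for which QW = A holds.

W = [[6, 4], [2, -5], [5, -1]]

Since Q multiplies W on the left, W = Q⁻¹A.
det Q = -5, so Q⁻¹ = [[-2/5, -1/5, 3/5], [-7/5, -1/5, 8/5], [5, 1, -5]].
W = Q⁻¹A = [[-2/5, -1/5, 3/5], [-7/5, -1/5, 8/5], [5, 1, -5]] · [[27, 1], [-15, -46], [23, -8]] = [[6, 4], [2, -5], [5, -1]].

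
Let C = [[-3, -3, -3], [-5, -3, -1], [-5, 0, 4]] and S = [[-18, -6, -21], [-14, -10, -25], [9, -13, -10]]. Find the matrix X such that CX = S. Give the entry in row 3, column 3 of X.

0

C is on the left of X, so left-multiply by C⁻¹: X = C⁻¹S.
det C = 6; the adjugate gives C⁻¹ = [[-2, 2, -1], [25/6, -9/2, 2], [-5/2, 5/2, -1]].
X = C⁻¹S = [[-2, 2, -1], [25/6, -9/2, 2], [-5/2, 5/2, -1]] · [[-18, -6, -21], [-14, -10, -25], [9, -13, -10]] = [[-1, 5, 2], [6, -6, 5], [1, 3, 0]].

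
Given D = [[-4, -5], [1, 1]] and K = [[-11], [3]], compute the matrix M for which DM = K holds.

M = [[4], [-1]]

D is on the left of M, so left-multiply by D⁻¹: M = D⁻¹K.
det D = 1, so D⁻¹ = [[1, 5], [-1, -4]].
M = D⁻¹K = [[1, 5], [-1, -4]] · [[-11], [3]] = [[4], [-1]].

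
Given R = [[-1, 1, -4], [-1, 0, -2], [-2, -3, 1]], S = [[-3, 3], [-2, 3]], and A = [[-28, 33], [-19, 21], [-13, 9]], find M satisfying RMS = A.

Isolating M: multiply by R⁻¹ from the left and S⁻¹ from the right, so M = R⁻¹AS⁻¹.
det R = -1, so R⁻¹ = [[6, -11, 2], [-5, 9, -2], [-3, 5, -1]].
det S = -3, so S⁻¹ = [[-1, 1], [-2/3, 1]].
R⁻¹A = [[15, -15], [-5, 6], [2, -3]].
M = (R⁻¹A)S⁻¹ = [[-5, 0], [1, 1], [0, -1]].

M = [[-5, 0], [1, 1], [0, -1]]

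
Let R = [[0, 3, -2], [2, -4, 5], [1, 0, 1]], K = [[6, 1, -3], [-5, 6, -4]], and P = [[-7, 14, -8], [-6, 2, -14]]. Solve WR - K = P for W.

WR = P + K = [[-1, 15, -11], [-11, 8, -18]].
Since R sits to the right of W, W = (P + K)R⁻¹.
det R = 1, so R⁻¹ = [[-4, -3, 7], [3, 2, -4], [4, 3, -6]].
W = (P + K)R⁻¹ = [[5, 0, -1], [-4, -5, -1]].

W = [[5, 0, -1], [-4, -5, -1]]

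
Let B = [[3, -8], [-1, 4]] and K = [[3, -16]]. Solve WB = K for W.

Since B sits to the right of W, W = KB⁻¹.
B has determinant 4; B⁻¹ = [[1, 2], [1/4, 3/4]].
W = KB⁻¹ = [[3, -16]] · [[1, 2], [1/4, 3/4]] = [[-1, -6]].

W = [[-1, -6]]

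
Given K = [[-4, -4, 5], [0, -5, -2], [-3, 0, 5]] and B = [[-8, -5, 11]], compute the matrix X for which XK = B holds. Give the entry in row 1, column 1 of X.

5

Since K sits to the right of X, X = BK⁻¹.
det K = 1; the adjugate gives K⁻¹ = [[-25, 20, 33], [6, -5, -8], [-15, 12, 20]].
X = BK⁻¹ = [[-8, -5, 11]] · [[-25, 20, 33], [6, -5, -8], [-15, 12, 20]] = [[5, -3, -4]].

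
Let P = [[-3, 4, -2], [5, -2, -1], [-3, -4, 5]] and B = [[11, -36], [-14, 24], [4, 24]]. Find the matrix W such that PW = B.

W = [[-3, 4], [0, -4], [-1, 4]]

Since P multiplies W on the left, W = P⁻¹B.
P has determinant 6; P⁻¹ = [[-7/3, -2, -4/3], [-11/3, -7/2, -13/6], [-13/3, -4, -7/3]].
W = P⁻¹B = [[-7/3, -2, -4/3], [-11/3, -7/2, -13/6], [-13/3, -4, -7/3]] · [[11, -36], [-14, 24], [4, 24]] = [[-3, 4], [0, -4], [-1, 4]].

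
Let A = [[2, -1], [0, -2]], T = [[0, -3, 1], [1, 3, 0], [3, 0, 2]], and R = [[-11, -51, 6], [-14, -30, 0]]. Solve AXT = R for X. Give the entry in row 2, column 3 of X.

2

X = A⁻¹RT⁻¹ (apply A⁻¹ on the left and T⁻¹ on the right).
det A = -4, so A⁻¹ = [[1/2, -1/4], [0, -1/2]].
det T = -3; the adjugate gives T⁻¹ = [[-2, -2, 1], [2/3, 1, -1/3], [3, 3, -1]].
A⁻¹R = [[-2, -18, 3], [7, 15, 0]].
X = (A⁻¹R)T⁻¹ = [[1, -5, 1], [-4, 1, 2]].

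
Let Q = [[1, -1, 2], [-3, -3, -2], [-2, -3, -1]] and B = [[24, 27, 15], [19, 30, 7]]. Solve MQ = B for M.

M = [[0, -6, -3], [-3, -4, -5]]

Right-multiplying both sides by Q⁻¹ gives M = BQ⁻¹.
det Q = 2, so Q⁻¹ = [[-3/2, -7/2, 4], [1/2, 3/2, -2], [3/2, 5/2, -3]].
M = BQ⁻¹ = [[24, 27, 15], [19, 30, 7]] · [[-3/2, -7/2, 4], [1/2, 3/2, -2], [3/2, 5/2, -3]] = [[0, -6, -3], [-3, -4, -5]].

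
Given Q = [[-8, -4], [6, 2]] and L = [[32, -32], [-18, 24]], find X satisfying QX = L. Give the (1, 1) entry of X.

-1

Left-multiplying both sides by Q⁻¹ gives X = Q⁻¹L.
Q has determinant 8; Q⁻¹ = [[1/4, 1/2], [-3/4, -1]].
X = Q⁻¹L = [[1/4, 1/2], [-3/4, -1]] · [[32, -32], [-18, 24]] = [[-1, 4], [-6, 0]].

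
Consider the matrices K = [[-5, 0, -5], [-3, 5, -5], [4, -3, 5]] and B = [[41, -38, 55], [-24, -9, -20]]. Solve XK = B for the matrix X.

Right-multiplying both sides by K⁻¹ gives X = BK⁻¹.
det K = 5, so K⁻¹ = [[2, 3, 5], [-1, -1, -2], [-11/5, -3, -5]].
X = BK⁻¹ = [[41, -38, 55], [-24, -9, -20]] · [[2, 3, 5], [-1, -1, -2], [-11/5, -3, -5]] = [[-1, -4, 6], [5, -3, -2]].

X = [[-1, -4, 6], [5, -3, -2]]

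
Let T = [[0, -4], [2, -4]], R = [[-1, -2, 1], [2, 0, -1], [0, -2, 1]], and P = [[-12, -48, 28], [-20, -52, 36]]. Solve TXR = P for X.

X = [[-2, -3, 3], [-1, 1, -5]]

Isolating X: multiply by T⁻¹ from the left and R⁻¹ from the right, so X = T⁻¹PR⁻¹.
det T = 8, so T⁻¹ = [[-1/2, 1/2], [-1/4, 0]].
det R = 2; the adjugate gives R⁻¹ = [[-1, 0, 1], [-1, -1/2, 1/2], [-2, -1, 2]].
T⁻¹P = [[-4, -2, 4], [3, 12, -7]].
X = (T⁻¹P)R⁻¹ = [[-2, -3, 3], [-1, 1, -5]].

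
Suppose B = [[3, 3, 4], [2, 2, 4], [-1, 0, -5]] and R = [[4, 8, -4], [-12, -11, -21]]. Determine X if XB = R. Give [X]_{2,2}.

Right-multiplying both sides by B⁻¹ gives X = RB⁻¹.
B has determinant -4; B⁻¹ = [[5/2, -15/4, -1], [-3/2, 11/4, 1], [-1/2, 3/4, 0]].
X = RB⁻¹ = [[4, 8, -4], [-12, -11, -21]] · [[5/2, -15/4, -1], [-3/2, 11/4, 1], [-1/2, 3/4, 0]] = [[0, 4, 4], [-3, -1, 1]].

-1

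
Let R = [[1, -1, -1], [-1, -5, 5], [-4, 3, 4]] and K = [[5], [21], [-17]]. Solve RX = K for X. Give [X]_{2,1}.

Left-multiplying both sides by R⁻¹ gives X = R⁻¹K.
det R = 4; the adjugate gives R⁻¹ = [[-35/4, 1/4, -5/2], [-4, 0, -1], [-23/4, 1/4, -3/2]].
X = R⁻¹K = [[-35/4, 1/4, -5/2], [-4, 0, -1], [-23/4, 1/4, -3/2]] · [[5], [21], [-17]] = [[4], [-3], [2]].

-3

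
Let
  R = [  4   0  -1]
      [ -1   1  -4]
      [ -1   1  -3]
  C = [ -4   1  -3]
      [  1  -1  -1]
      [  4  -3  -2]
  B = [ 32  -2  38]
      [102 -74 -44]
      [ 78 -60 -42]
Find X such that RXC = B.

Left-multiply by R⁻¹ and right-multiply by C⁻¹: X = R⁻¹BC⁻¹.
det R = 4; the adjugate gives R⁻¹ = [[1/4, -1/4, 1/4], [1/4, -13/4, 17/4], [0, -1, 1]].
det C = -1, so C⁻¹ = [[1, -11, 4], [2, -20, 7], [-1, 8, -3]].
R⁻¹B = [[2, 3, 10], [8, -15, -26], [-24, 14, 2]].
X = (R⁻¹B)C⁻¹ = [[-2, -2, -1], [4, 4, 5], [2, 0, -4]].

X = [[-2, -2, -1], [4, 4, 5], [2, 0, -4]]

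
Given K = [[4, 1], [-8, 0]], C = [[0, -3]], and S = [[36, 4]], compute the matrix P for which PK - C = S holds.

PK = S + C = [[36, 1]].
Right-multiplying both sides by K⁻¹ gives P = (S + C)K⁻¹.
K has determinant 8; K⁻¹ = [[0, -1/8], [1, 1/2]].
P = (S + C)K⁻¹ = [[1, -4]].

P = [[1, -4]]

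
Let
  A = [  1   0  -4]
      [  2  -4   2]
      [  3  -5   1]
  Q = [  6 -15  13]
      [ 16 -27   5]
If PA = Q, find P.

P = [[-1, 5, -1], [1, 3, 3]]

Since A sits to the right of P, P = QA⁻¹.
det A = -2; the adjugate gives A⁻¹ = [[-3, -10, 8], [-2, -13/2, 5], [-1, -5/2, 2]].
P = QA⁻¹ = [[6, -15, 13], [16, -27, 5]] · [[-3, -10, 8], [-2, -13/2, 5], [-1, -5/2, 2]] = [[-1, 5, -1], [1, 3, 3]].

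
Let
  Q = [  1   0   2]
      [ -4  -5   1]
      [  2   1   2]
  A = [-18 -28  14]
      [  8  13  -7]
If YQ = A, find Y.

Y = [[2, 6, 2], [0, -3, -2]]

Q is on the right of Y, so right-multiply by Q⁻¹: Y = AQ⁻¹.
det Q = 1, so Q⁻¹ = [[-11, 2, 10], [10, -2, -9], [6, -1, -5]].
Y = AQ⁻¹ = [[-18, -28, 14], [8, 13, -7]] · [[-11, 2, 10], [10, -2, -9], [6, -1, -5]] = [[2, 6, 2], [0, -3, -2]].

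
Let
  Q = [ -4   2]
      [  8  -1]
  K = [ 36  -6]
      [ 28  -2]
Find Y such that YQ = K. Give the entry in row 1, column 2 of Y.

4

Right-multiplying both sides by Q⁻¹ gives Y = KQ⁻¹.
det Q = -12, so Q⁻¹ = [[1/12, 1/6], [2/3, 1/3]].
Y = KQ⁻¹ = [[36, -6], [28, -2]] · [[1/12, 1/6], [2/3, 1/3]] = [[-1, 4], [1, 4]].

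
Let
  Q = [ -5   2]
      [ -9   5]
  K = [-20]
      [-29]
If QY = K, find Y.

Q is on the left of Y, so left-multiply by Q⁻¹: Y = Q⁻¹K.
det Q = -7, so Q⁻¹ = [[-5/7, 2/7], [-9/7, 5/7]].
Y = Q⁻¹K = [[-5/7, 2/7], [-9/7, 5/7]] · [[-20], [-29]] = [[6], [5]].

Y = [[6], [5]]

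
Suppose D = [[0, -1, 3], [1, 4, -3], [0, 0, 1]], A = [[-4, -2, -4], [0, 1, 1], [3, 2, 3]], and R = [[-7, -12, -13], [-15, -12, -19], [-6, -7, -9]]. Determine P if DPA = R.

P = [[-5, -1, -3], [2, -3, -1], [0, -3, -2]]

Isolating P: multiply by D⁻¹ from the left and A⁻¹ from the right, so P = D⁻¹RA⁻¹.
det D = 1; the adjugate gives D⁻¹ = [[4, 1, -9], [-1, 0, 3], [0, 0, 1]].
det A = 2; the adjugate gives A⁻¹ = [[1/2, -1, 1], [3/2, 0, 2], [-3/2, 1, -2]].
D⁻¹R = [[11, 3, 10], [-11, -9, -14], [-6, -7, -9]].
P = (D⁻¹R)A⁻¹ = [[-5, -1, -3], [2, -3, -1], [0, -3, -2]].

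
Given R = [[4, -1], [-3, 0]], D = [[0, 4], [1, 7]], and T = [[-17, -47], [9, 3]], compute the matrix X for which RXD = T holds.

X = [[5, -3], [2, 5]]

Left-multiply by R⁻¹ and right-multiply by D⁻¹: X = R⁻¹TD⁻¹.
R has determinant -3; R⁻¹ = [[0, -1/3], [-1, -4/3]].
det D = -4; the adjugate gives D⁻¹ = [[-7/4, 1], [1/4, 0]].
R⁻¹T = [[-3, -1], [5, 43]].
X = (R⁻¹T)D⁻¹ = [[5, -3], [2, 5]].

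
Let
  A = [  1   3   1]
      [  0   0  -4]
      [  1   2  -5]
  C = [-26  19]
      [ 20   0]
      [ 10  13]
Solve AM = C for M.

Since A multiplies M on the left, M = A⁻¹C.
A has determinant -4; A⁻¹ = [[-2, -17/4, 3], [1, 3/2, -1], [0, -1/4, 0]].
M = A⁻¹C = [[-2, -17/4, 3], [1, 3/2, -1], [0, -1/4, 0]] · [[-26, 19], [20, 0], [10, 13]] = [[-3, 1], [-6, 6], [-5, 0]].

M = [[-3, 1], [-6, 6], [-5, 0]]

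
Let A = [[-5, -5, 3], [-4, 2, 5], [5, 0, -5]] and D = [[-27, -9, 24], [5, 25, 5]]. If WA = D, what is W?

W = [[3, 3, 0], [-5, 0, -4]]

Since A sits to the right of W, W = DA⁻¹.
det A = -5, so A⁻¹ = [[2, 5, 31/5], [-1, -2, -13/5], [2, 5, 6]].
W = DA⁻¹ = [[-27, -9, 24], [5, 25, 5]] · [[2, 5, 31/5], [-1, -2, -13/5], [2, 5, 6]] = [[3, 3, 0], [-5, 0, -4]].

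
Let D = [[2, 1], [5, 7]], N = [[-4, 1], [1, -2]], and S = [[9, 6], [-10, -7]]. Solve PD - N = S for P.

PD = S + N = [[5, 7], [-9, -9]].
D is on the right of P, so right-multiply by D⁻¹: P = (S + N)D⁻¹.
det D = 9, so D⁻¹ = [[7/9, -1/9], [-5/9, 2/9]].
P = (S + N)D⁻¹ = [[0, 1], [-2, -1]].

P = [[0, 1], [-2, -1]]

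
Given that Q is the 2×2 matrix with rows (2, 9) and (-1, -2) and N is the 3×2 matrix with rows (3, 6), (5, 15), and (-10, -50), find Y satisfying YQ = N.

Q is on the right of Y, so right-multiply by Q⁻¹: Y = NQ⁻¹.
Q has determinant 5; Q⁻¹ = [[-2/5, -9/5], [1/5, 2/5]].
Y = NQ⁻¹ = [[3, 6], [5, 15], [-10, -50]] · [[-2/5, -9/5], [1/5, 2/5]] = [[0, -3], [1, -3], [-6, -2]].

Y = [[0, -3], [1, -3], [-6, -2]]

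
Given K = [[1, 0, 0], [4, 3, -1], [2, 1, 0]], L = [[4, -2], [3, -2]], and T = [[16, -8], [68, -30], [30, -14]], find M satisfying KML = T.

Isolating M: multiply by K⁻¹ from the left and L⁻¹ from the right, so M = K⁻¹TL⁻¹.
K has determinant 1; K⁻¹ = [[1, 0, 0], [-2, 0, 1], [-2, -1, 3]].
L has determinant -2; L⁻¹ = [[1, -1], [3/2, -2]].
K⁻¹T = [[16, -8], [-2, 2], [-10, 4]].
M = (K⁻¹T)L⁻¹ = [[4, 0], [1, -2], [-4, 2]].

M = [[4, 0], [1, -2], [-4, 2]]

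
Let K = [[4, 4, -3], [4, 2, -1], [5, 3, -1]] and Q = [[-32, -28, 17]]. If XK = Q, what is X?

Right-multiplying both sides by K⁻¹ gives X = QK⁻¹.
K has determinant -6; K⁻¹ = [[-1/6, 5/6, -1/3], [1/6, -11/6, 4/3], [-1/3, -4/3, 4/3]].
X = QK⁻¹ = [[-32, -28, 17]] · [[-1/6, 5/6, -1/3], [1/6, -11/6, 4/3], [-1/3, -4/3, 4/3]] = [[-5, 2, -4]].

X = [[-5, 2, -4]]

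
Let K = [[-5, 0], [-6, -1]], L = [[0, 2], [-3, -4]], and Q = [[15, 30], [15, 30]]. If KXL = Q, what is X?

X = [[-1, 1], [1, -1]]

Isolating X: multiply by K⁻¹ from the left and L⁻¹ from the right, so X = K⁻¹QL⁻¹.
K has determinant 5; K⁻¹ = [[-1/5, 0], [6/5, -1]].
det L = 6, so L⁻¹ = [[-2/3, -1/3], [1/2, 0]].
K⁻¹Q = [[-3, -6], [3, 6]].
X = (K⁻¹Q)L⁻¹ = [[-1, 1], [1, -1]].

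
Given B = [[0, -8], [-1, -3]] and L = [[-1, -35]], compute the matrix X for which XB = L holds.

X = [[4, 1]]

B is on the right of X, so right-multiply by B⁻¹: X = LB⁻¹.
B has determinant -8; B⁻¹ = [[3/8, -1], [-1/8, 0]].
X = LB⁻¹ = [[-1, -35]] · [[3/8, -1], [-1/8, 0]] = [[4, 1]].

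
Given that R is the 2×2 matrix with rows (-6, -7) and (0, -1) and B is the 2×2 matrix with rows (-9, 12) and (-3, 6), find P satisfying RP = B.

Since R multiplies P on the left, P = R⁻¹B.
R has determinant 6; R⁻¹ = [[-1/6, 7/6], [0, -1]].
P = R⁻¹B = [[-1/6, 7/6], [0, -1]] · [[-9, 12], [-3, 6]] = [[-2, 5], [3, -6]].

P = [[-2, 5], [3, -6]]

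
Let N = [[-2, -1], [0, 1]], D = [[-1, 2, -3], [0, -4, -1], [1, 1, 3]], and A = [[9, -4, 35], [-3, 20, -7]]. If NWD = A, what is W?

Isolating W: multiply by N⁻¹ from the left and D⁻¹ from the right, so W = N⁻¹AD⁻¹.
N has determinant -2; N⁻¹ = [[-1/2, -1/2], [0, 1]].
D has determinant -3; D⁻¹ = [[11/3, 3, 14/3], [1/3, 0, 1/3], [-4/3, -1, -4/3]].
N⁻¹A = [[-3, -8, -14], [-3, 20, -7]].
W = (N⁻¹A)D⁻¹ = [[5, 5, 2], [5, -2, 2]].

W = [[5, 5, 2], [5, -2, 2]]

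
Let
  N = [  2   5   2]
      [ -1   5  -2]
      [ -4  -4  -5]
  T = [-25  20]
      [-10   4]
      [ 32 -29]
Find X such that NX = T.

X = [[-5, 4], [-3, 2], [0, 1]]

N is on the left of X, so left-multiply by N⁻¹: X = N⁻¹T.
N has determinant -3; N⁻¹ = [[11, -17/3, 20/3], [-1, 2/3, -2/3], [-8, 4, -5]].
X = N⁻¹T = [[11, -17/3, 20/3], [-1, 2/3, -2/3], [-8, 4, -5]] · [[-25, 20], [-10, 4], [32, -29]] = [[-5, 4], [-3, 2], [0, 1]].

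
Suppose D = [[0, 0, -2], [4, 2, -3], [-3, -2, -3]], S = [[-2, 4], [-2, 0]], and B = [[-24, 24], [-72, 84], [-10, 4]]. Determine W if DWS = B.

W = D⁻¹BS⁻¹ (apply D⁻¹ on the left and S⁻¹ on the right).
det D = 4, so D⁻¹ = [[-3, 1, 1], [21/4, -3/2, -2], [-1/2, 0, 0]].
det S = 8, so S⁻¹ = [[0, -1/2], [1/4, -1/4]].
D⁻¹B = [[-10, 16], [2, -8], [12, -12]].
W = (D⁻¹B)S⁻¹ = [[4, 1], [-2, 1], [-3, -3]].

W = [[4, 1], [-2, 1], [-3, -3]]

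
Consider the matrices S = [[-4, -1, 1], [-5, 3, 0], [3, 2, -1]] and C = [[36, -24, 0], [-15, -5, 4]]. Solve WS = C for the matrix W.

Right-multiplying both sides by S⁻¹ gives W = CS⁻¹.
det S = -2, so S⁻¹ = [[3/2, -1/2, 3/2], [5/2, -1/2, 5/2], [19/2, -5/2, 17/2]].
W = CS⁻¹ = [[36, -24, 0], [-15, -5, 4]] · [[3/2, -1/2, 3/2], [5/2, -1/2, 5/2], [19/2, -5/2, 17/2]] = [[-6, -6, -6], [3, 0, -1]].

W = [[-6, -6, -6], [3, 0, -1]]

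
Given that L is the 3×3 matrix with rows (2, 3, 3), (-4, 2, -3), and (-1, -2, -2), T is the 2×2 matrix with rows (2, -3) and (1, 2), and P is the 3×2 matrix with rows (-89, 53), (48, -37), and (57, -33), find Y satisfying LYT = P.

Y = [[-3, -1], [-4, -3], [-5, -4]]

Y = L⁻¹PT⁻¹ (apply L⁻¹ on the left and T⁻¹ on the right).
det L = -5, so L⁻¹ = [[2, 0, 3], [1, 1/5, 6/5], [-2, -1/5, -16/5]].
det T = 7, so T⁻¹ = [[2/7, 3/7], [-1/7, 2/7]].
L⁻¹P = [[-7, 7], [-11, 6], [-14, 7]].
Y = (L⁻¹P)T⁻¹ = [[-3, -1], [-4, -3], [-5, -4]].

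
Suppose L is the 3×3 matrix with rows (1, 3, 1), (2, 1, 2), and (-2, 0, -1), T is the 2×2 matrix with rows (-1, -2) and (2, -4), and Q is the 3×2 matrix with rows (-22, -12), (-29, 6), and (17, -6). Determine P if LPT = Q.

P = [[2, -1], [3, 0], [3, -3]]

P = L⁻¹QT⁻¹ (apply L⁻¹ on the left and T⁻¹ on the right).
L has determinant -5; L⁻¹ = [[1/5, -3/5, -1], [2/5, -1/5, 0], [-2/5, 6/5, 1]].
det T = 8; the adjugate gives T⁻¹ = [[-1/2, 1/4], [-1/4, -1/8]].
L⁻¹Q = [[-4, 0], [-3, -6], [-9, 6]].
P = (L⁻¹Q)T⁻¹ = [[2, -1], [3, 0], [3, -3]].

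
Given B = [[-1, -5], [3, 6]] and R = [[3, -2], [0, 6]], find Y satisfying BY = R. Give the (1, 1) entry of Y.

Left-multiplying both sides by B⁻¹ gives Y = B⁻¹R.
det B = 9, so B⁻¹ = [[2/3, 5/9], [-1/3, -1/9]].
Y = B⁻¹R = [[2/3, 5/9], [-1/3, -1/9]] · [[3, -2], [0, 6]] = [[2, 2], [-1, 0]].

2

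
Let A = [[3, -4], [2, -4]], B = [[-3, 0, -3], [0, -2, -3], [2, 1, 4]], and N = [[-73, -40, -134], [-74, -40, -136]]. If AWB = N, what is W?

Isolating W: multiply by A⁻¹ from the left and B⁻¹ from the right, so W = A⁻¹NB⁻¹.
A has determinant -4; A⁻¹ = [[1, -1], [1/2, -3/4]].
B has determinant 3; B⁻¹ = [[-5/3, -1, -2], [-2, -2, -3], [4/3, 1, 2]].
A⁻¹N = [[1, 0, 2], [19, 10, 35]].
W = (A⁻¹N)B⁻¹ = [[1, 1, 2], [-5, -4, 2]].

W = [[1, 1, 2], [-5, -4, 2]]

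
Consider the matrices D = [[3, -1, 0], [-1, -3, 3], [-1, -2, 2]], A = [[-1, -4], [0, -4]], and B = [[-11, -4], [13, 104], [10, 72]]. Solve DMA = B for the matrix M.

M = D⁻¹BA⁻¹ (apply D⁻¹ on the left and A⁻¹ on the right).
det D = 1, so D⁻¹ = [[0, 2, -3], [-1, 6, -9], [-1, 7, -10]].
det A = 4; the adjugate gives A⁻¹ = [[-1, 1], [0, -1/4]].
D⁻¹B = [[-4, -8], [-1, -20], [2, 12]].
M = (D⁻¹B)A⁻¹ = [[4, -2], [1, 4], [-2, -1]].

M = [[4, -2], [1, 4], [-2, -1]]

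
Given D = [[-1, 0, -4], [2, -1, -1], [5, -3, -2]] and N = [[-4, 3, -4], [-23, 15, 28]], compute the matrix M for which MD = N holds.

Since D sits to the right of M, M = ND⁻¹.
det D = 5; the adjugate gives D⁻¹ = [[-1/5, 12/5, -4/5], [-1/5, 22/5, -9/5], [-1/5, -3/5, 1/5]].
M = ND⁻¹ = [[-4, 3, -4], [-23, 15, 28]] · [[-1/5, 12/5, -4/5], [-1/5, 22/5, -9/5], [-1/5, -3/5, 1/5]] = [[1, 6, -3], [-4, -6, -3]].

M = [[1, 6, -3], [-4, -6, -3]]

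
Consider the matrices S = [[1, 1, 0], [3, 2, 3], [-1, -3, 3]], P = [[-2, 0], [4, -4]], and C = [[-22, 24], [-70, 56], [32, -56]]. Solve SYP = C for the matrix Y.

Y = [[0, -2], [-1, -4], [3, 0]]

Y = S⁻¹CP⁻¹ (apply S⁻¹ on the left and P⁻¹ on the right).
det S = 3; the adjugate gives S⁻¹ = [[5, -1, 1], [-4, 1, -1], [-7/3, 2/3, -1/3]].
P has determinant 8; P⁻¹ = [[-1/2, 0], [-1/2, -1/4]].
S⁻¹C = [[-8, 8], [-14, 16], [-6, 0]].
Y = (S⁻¹C)P⁻¹ = [[0, -2], [-1, -4], [3, 0]].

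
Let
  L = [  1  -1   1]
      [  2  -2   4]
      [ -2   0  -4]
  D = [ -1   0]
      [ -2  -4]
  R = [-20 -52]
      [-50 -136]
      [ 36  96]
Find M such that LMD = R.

Isolating M: multiply by L⁻¹ from the left and D⁻¹ from the right, so M = L⁻¹RD⁻¹.
L has determinant 4; L⁻¹ = [[2, -1, -1/2], [0, -1/2, -1/2], [-1, 1/2, 0]].
det D = 4, so D⁻¹ = [[-1, 0], [1/2, -1/4]].
L⁻¹R = [[-8, -16], [7, 20], [-5, -16]].
M = (L⁻¹R)D⁻¹ = [[0, 4], [3, -5], [-3, 4]].

M = [[0, 4], [3, -5], [-3, 4]]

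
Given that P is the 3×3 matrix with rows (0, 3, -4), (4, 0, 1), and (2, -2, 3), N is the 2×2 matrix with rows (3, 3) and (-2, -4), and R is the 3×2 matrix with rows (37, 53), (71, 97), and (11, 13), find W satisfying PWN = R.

W = [[4, -3], [1, -4], [-1, -1]]

W = P⁻¹RN⁻¹ (apply P⁻¹ on the left and N⁻¹ on the right).
P has determinant 2; P⁻¹ = [[1, -1/2, 3/2], [-5, 4, -8], [-4, 3, -6]].
N has determinant -6; N⁻¹ = [[2/3, 1/2], [-1/3, -1/2]].
P⁻¹R = [[18, 24], [11, 19], [-1, 1]].
W = (P⁻¹R)N⁻¹ = [[4, -3], [1, -4], [-1, -1]].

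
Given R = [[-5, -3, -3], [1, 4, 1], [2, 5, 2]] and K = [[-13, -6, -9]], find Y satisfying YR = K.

Since R sits to the right of Y, Y = KR⁻¹.
det R = -6, so R⁻¹ = [[-1/2, 3/2, -3/2], [0, 2/3, -1/3], [1/2, -19/6, 17/6]].
Y = KR⁻¹ = [[-13, -6, -9]] · [[-1/2, 3/2, -3/2], [0, 2/3, -1/3], [1/2, -19/6, 17/6]] = [[2, 5, -4]].

Y = [[2, 5, -4]]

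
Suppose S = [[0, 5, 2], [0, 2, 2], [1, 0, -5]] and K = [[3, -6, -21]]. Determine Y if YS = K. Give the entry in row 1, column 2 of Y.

Since S sits to the right of Y, Y = KS⁻¹.
S has determinant 6; S⁻¹ = [[-5/3, 25/6, 1], [1/3, -1/3, 0], [-1/3, 5/6, 0]].
Y = KS⁻¹ = [[3, -6, -21]] · [[-5/3, 25/6, 1], [1/3, -1/3, 0], [-1/3, 5/6, 0]] = [[0, -3, 3]].

-3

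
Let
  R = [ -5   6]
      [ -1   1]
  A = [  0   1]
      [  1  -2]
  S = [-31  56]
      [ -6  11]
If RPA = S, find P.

P = [[0, 5], [-1, -1]]

Isolating P: multiply by R⁻¹ from the left and A⁻¹ from the right, so P = R⁻¹SA⁻¹.
R has determinant 1; R⁻¹ = [[1, -6], [1, -5]].
det A = -1; the adjugate gives A⁻¹ = [[2, 1], [1, 0]].
R⁻¹S = [[5, -10], [-1, 1]].
P = (R⁻¹S)A⁻¹ = [[0, 5], [-1, -1]].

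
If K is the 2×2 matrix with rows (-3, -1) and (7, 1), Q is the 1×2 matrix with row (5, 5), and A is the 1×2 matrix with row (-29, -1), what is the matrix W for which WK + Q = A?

W = [[2, -4]]

WK = A − Q = [[-34, -6]].
Right-multiplying both sides by K⁻¹ gives W = (A − Q)K⁻¹.
K has determinant 4; K⁻¹ = [[1/4, 1/4], [-7/4, -3/4]].
W = (A − Q)K⁻¹ = [[2, -4]].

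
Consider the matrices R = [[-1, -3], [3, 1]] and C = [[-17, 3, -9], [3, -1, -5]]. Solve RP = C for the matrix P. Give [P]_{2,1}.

6

Since R multiplies P on the left, P = R⁻¹C.
R has determinant 8; R⁻¹ = [[1/8, 3/8], [-3/8, -1/8]].
P = R⁻¹C = [[1/8, 3/8], [-3/8, -1/8]] · [[-17, 3, -9], [3, -1, -5]] = [[-1, 0, -3], [6, -1, 4]].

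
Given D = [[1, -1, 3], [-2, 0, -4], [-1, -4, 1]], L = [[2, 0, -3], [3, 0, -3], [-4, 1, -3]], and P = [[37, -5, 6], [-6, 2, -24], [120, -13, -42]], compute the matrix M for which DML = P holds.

M = [[2, -5, 3], [-5, -1, 2], [-5, 5, -2]]

Isolating M: multiply by D⁻¹ from the left and L⁻¹ from the right, so M = D⁻¹PL⁻¹.
det D = 2; the adjugate gives D⁻¹ = [[-8, -11/2, 2], [3, 2, -1], [4, 5/2, -1]].
det L = -3, so L⁻¹ = [[-1, 1, 0], [-7, 6, 1], [-1, 2/3, 0]].
D⁻¹P = [[-23, 3, 0], [-21, 2, 12], [13, -2, 6]].
M = (D⁻¹P)L⁻¹ = [[2, -5, 3], [-5, -1, 2], [-5, 5, -2]].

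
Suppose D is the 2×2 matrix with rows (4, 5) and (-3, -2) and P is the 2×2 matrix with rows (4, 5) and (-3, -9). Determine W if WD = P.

W = [[1, 0], [-3, -3]]

D is on the right of W, so right-multiply by D⁻¹: W = PD⁻¹.
det D = 7; the adjugate gives D⁻¹ = [[-2/7, -5/7], [3/7, 4/7]].
W = PD⁻¹ = [[4, 5], [-3, -9]] · [[-2/7, -5/7], [3/7, 4/7]] = [[1, 0], [-3, -3]].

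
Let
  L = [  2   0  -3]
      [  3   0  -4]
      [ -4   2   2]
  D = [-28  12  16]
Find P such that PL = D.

P = [[4, -4, 6]]

L is on the right of P, so right-multiply by L⁻¹: P = DL⁻¹.
L has determinant -2; L⁻¹ = [[-4, 3, 0], [-5, 4, 1/2], [-3, 2, 0]].
P = DL⁻¹ = [[-28, 12, 16]] · [[-4, 3, 0], [-5, 4, 1/2], [-3, 2, 0]] = [[4, -4, 6]].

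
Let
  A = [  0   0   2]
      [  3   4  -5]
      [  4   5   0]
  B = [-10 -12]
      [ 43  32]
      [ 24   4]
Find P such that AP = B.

A is on the left of P, so left-multiply by A⁻¹: P = A⁻¹B.
det A = -2, so A⁻¹ = [[-25/2, -5, 4], [10, 4, -3], [1/2, 0, 0]].
P = A⁻¹B = [[-25/2, -5, 4], [10, 4, -3], [1/2, 0, 0]] · [[-10, -12], [43, 32], [24, 4]] = [[6, 6], [0, -4], [-5, -6]].

P = [[6, 6], [0, -4], [-5, -6]]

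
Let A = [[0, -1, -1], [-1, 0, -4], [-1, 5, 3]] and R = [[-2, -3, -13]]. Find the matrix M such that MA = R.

M = [[-2, 3, -1]]

Since A sits to the right of M, M = RA⁻¹.
A has determinant -2; A⁻¹ = [[-10, 1, -2], [-7/2, 1/2, -1/2], [5/2, -1/2, 1/2]].
M = RA⁻¹ = [[-2, -3, -13]] · [[-10, 1, -2], [-7/2, 1/2, -1/2], [5/2, -1/2, 1/2]] = [[-2, 3, -1]].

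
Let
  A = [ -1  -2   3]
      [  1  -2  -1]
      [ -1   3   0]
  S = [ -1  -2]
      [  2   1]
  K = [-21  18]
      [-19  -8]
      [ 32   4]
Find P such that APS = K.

P = [[1, -5], [3, 5], [-4, -5]]

Left-multiply by A⁻¹ and right-multiply by S⁻¹: P = A⁻¹KS⁻¹.
det A = -2; the adjugate gives A⁻¹ = [[-3/2, -9/2, -4], [-1/2, -3/2, -1], [-1/2, -5/2, -2]].
S has determinant 3; S⁻¹ = [[1/3, 2/3], [-2/3, -1/3]].
A⁻¹K = [[-11, -7], [7, -1], [-6, 3]].
P = (A⁻¹K)S⁻¹ = [[1, -5], [3, 5], [-4, -5]].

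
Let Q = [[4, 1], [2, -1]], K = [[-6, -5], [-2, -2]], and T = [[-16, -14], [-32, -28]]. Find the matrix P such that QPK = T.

Left-multiply by Q⁻¹ and right-multiply by K⁻¹: P = Q⁻¹TK⁻¹.
det Q = -6, so Q⁻¹ = [[1/6, 1/6], [1/3, -2/3]].
K has determinant 2; K⁻¹ = [[-1, 5/2], [1, -3]].
Q⁻¹T = [[-8, -7], [16, 14]].
P = (Q⁻¹T)K⁻¹ = [[1, 1], [-2, -2]].

P = [[1, 1], [-2, -2]]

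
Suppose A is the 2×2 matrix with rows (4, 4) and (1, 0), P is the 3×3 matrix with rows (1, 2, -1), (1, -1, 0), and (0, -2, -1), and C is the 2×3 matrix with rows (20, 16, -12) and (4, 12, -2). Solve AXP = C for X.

X = A⁻¹CP⁻¹ (apply A⁻¹ on the left and P⁻¹ on the right).
det A = -4; the adjugate gives A⁻¹ = [[0, 1], [1/4, -1]].
det P = 5; the adjugate gives P⁻¹ = [[1/5, 4/5, -1/5], [1/5, -1/5, -1/5], [-2/5, 2/5, -3/5]].
A⁻¹C = [[4, 12, -2], [1, -8, -1]].
X = (A⁻¹C)P⁻¹ = [[4, 0, -2], [-1, 2, 2]].

X = [[4, 0, -2], [-1, 2, 2]]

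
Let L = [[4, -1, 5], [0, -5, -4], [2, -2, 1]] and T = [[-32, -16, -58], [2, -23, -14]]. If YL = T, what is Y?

L is on the right of Y, so right-multiply by L⁻¹: Y = TL⁻¹.
det L = 6; the adjugate gives L⁻¹ = [[-13/6, -3/2, 29/6], [-4/3, -1, 8/3], [5/3, 1, -10/3]].
Y = TL⁻¹ = [[-32, -16, -58], [2, -23, -14]] · [[-13/6, -3/2, 29/6], [-4/3, -1, 8/3], [5/3, 1, -10/3]] = [[-6, 6, -4], [3, 6, -5]].

Y = [[-6, 6, -4], [3, 6, -5]]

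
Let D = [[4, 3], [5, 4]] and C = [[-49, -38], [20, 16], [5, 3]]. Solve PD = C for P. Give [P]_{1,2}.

D is on the right of P, so right-multiply by D⁻¹: P = CD⁻¹.
det D = 1, so D⁻¹ = [[4, -3], [-5, 4]].
P = CD⁻¹ = [[-49, -38], [20, 16], [5, 3]] · [[4, -3], [-5, 4]] = [[-6, -5], [0, 4], [5, -3]].

-5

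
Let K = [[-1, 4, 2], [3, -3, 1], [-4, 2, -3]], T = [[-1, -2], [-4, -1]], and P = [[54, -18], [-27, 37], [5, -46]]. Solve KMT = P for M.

M = [[-4, 2], [4, -3], [-1, -2]]

Isolating M: multiply by K⁻¹ from the left and T⁻¹ from the right, so M = K⁻¹PT⁻¹.
K has determinant 1; K⁻¹ = [[7, 16, 10], [5, 11, 7], [-6, -14, -9]].
det T = -7, so T⁻¹ = [[1/7, -2/7], [-4/7, 1/7]].
K⁻¹P = [[-4, 6], [8, -5], [9, 4]].
M = (K⁻¹P)T⁻¹ = [[-4, 2], [4, -3], [-1, -2]].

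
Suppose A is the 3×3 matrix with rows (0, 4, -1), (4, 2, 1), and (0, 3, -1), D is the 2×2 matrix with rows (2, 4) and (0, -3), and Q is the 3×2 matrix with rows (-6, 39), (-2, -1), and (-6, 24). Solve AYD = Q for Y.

Y = [[-1, 3], [0, -5], [3, -3]]

Isolating Y: multiply by A⁻¹ from the left and D⁻¹ from the right, so Y = A⁻¹QD⁻¹.
A has determinant 4; A⁻¹ = [[-5/4, 1/4, 3/2], [1, 0, -1], [3, 0, -4]].
D has determinant -6; D⁻¹ = [[1/2, 2/3], [0, -1/3]].
A⁻¹Q = [[-2, -13], [0, 15], [6, 21]].
Y = (A⁻¹Q)D⁻¹ = [[-1, 3], [0, -5], [3, -3]].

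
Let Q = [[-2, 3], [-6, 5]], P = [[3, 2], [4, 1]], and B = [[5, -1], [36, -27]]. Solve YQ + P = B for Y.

Y = [[-1, 0], [-1, -5]]

YQ = B − P = [[2, -3], [32, -28]].
Since Q sits to the right of Y, Y = (B − P)Q⁻¹.
det Q = 8, so Q⁻¹ = [[5/8, -3/8], [3/4, -1/4]].
Y = (B − P)Q⁻¹ = [[-1, 0], [-1, -5]].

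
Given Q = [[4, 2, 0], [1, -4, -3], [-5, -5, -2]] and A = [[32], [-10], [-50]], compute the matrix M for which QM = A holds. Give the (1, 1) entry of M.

Since Q multiplies M on the left, M = Q⁻¹A.
det Q = 6, so Q⁻¹ = [[-7/6, 2/3, -1], [17/6, -4/3, 2], [-25/6, 5/3, -3]].
M = Q⁻¹A = [[-7/6, 2/3, -1], [17/6, -4/3, 2], [-25/6, 5/3, -3]] · [[32], [-10], [-50]] = [[6], [4], [0]].

6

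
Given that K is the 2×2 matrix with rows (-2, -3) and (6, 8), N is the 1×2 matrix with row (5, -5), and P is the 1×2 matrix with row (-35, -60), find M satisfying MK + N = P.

MK = P − N = [[-40, -55]].
Since K sits to the right of M, M = (P − N)K⁻¹.
K has determinant 2; K⁻¹ = [[4, 3/2], [-3, -1]].
M = (P − N)K⁻¹ = [[5, -5]].

M = [[5, -5]]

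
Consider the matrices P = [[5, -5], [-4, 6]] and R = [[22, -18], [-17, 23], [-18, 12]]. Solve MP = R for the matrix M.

Since P sits to the right of M, M = RP⁻¹.
det P = 10, so P⁻¹ = [[3/5, 1/2], [2/5, 1/2]].
M = RP⁻¹ = [[22, -18], [-17, 23], [-18, 12]] · [[3/5, 1/2], [2/5, 1/2]] = [[6, 2], [-1, 3], [-6, -3]].

M = [[6, 2], [-1, 3], [-6, -3]]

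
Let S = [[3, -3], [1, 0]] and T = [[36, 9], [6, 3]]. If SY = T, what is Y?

Y = [[6, 3], [-6, 0]]

Since S multiplies Y on the left, Y = S⁻¹T.
S has determinant 3; S⁻¹ = [[0, 1], [-1/3, 1]].
Y = S⁻¹T = [[0, 1], [-1/3, 1]] · [[36, 9], [6, 3]] = [[6, 3], [-6, 0]].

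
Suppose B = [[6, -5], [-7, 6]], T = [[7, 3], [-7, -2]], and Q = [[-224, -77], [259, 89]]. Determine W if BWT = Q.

W = B⁻¹QT⁻¹ (apply B⁻¹ on the left and T⁻¹ on the right).
det B = 1, so B⁻¹ = [[6, 5], [7, 6]].
det T = 7; the adjugate gives T⁻¹ = [[-2/7, -3/7], [1, 1]].
B⁻¹Q = [[-49, -17], [-14, -5]].
W = (B⁻¹Q)T⁻¹ = [[-3, 4], [-1, 1]].

W = [[-3, 4], [-1, 1]]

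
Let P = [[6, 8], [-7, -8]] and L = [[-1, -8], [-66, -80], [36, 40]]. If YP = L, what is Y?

Y = [[-6, -5], [-4, 6], [-1, -6]]

Since P sits to the right of Y, Y = LP⁻¹.
P has determinant 8; P⁻¹ = [[-1, -1], [7/8, 3/4]].
Y = LP⁻¹ = [[-1, -8], [-66, -80], [36, 40]] · [[-1, -1], [7/8, 3/4]] = [[-6, -5], [-4, 6], [-1, -6]].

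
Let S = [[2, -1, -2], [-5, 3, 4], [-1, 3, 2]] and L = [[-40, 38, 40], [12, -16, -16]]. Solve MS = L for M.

Since S sits to the right of M, M = LS⁻¹.
det S = 6, so S⁻¹ = [[-1, -2/3, 1/3], [1, 1/3, 1/3], [-2, -5/6, 1/6]].
M = LS⁻¹ = [[-40, 38, 40], [12, -16, -16]] · [[-1, -2/3, 1/3], [1, 1/3, 1/3], [-2, -5/6, 1/6]] = [[-2, 6, 6], [4, 0, -4]].

M = [[-2, 6, 6], [4, 0, -4]]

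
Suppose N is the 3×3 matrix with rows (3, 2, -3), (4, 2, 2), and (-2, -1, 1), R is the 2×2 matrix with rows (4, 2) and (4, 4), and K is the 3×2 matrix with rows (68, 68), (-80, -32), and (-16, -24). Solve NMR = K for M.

M = [[-4, 2], [0, 1], [-4, -3]]

Isolating M: multiply by N⁻¹ from the left and R⁻¹ from the right, so M = N⁻¹KR⁻¹.
det N = -4, so N⁻¹ = [[-1, -1/4, -5/2], [2, 3/4, 9/2], [0, 1/4, 1/2]].
det R = 8, so R⁻¹ = [[1/2, -1/4], [-1/2, 1/2]].
N⁻¹K = [[-8, 0], [4, 4], [-28, -20]].
M = (N⁻¹K)R⁻¹ = [[-4, 2], [0, 1], [-4, -3]].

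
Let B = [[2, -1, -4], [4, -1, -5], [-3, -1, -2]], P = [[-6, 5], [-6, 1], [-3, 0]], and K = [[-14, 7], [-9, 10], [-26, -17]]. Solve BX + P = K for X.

BX = K − P = [[-8, 2], [-3, 9], [-23, -17]].
Left-multiplying both sides by B⁻¹ gives X = B⁻¹(K − P).
B has determinant -1; B⁻¹ = [[3, -2, -1], [-23, 16, 6], [7, -5, -2]].
X = B⁻¹(K − P) = [[5, 5], [-2, -4], [5, 3]].

X = [[5, 5], [-2, -4], [5, 3]]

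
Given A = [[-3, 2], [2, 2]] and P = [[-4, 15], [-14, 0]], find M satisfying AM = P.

Since A multiplies M on the left, M = A⁻¹P.
det A = -10, so A⁻¹ = [[-1/5, 1/5], [1/5, 3/10]].
M = A⁻¹P = [[-1/5, 1/5], [1/5, 3/10]] · [[-4, 15], [-14, 0]] = [[-2, -3], [-5, 3]].

M = [[-2, -3], [-5, 3]]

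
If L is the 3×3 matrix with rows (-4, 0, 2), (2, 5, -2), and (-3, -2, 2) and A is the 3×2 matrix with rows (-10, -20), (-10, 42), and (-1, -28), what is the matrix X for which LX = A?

X = [[5, 4], [-2, 6], [5, -2]]

Since L multiplies X on the left, X = L⁻¹A.
det L = -2, so L⁻¹ = [[-3, 2, 5], [-1, 1, 2], [-11/2, 4, 10]].
X = L⁻¹A = [[-3, 2, 5], [-1, 1, 2], [-11/2, 4, 10]] · [[-10, -20], [-10, 42], [-1, -28]] = [[5, 4], [-2, 6], [5, -2]].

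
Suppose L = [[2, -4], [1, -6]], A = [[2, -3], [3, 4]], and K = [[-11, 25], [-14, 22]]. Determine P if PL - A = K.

P = [[-4, -1], [-5, -1]]

PL = K + A = [[-9, 22], [-11, 26]].
L is on the right of P, so right-multiply by L⁻¹: P = (K + A)L⁻¹.
det L = -8, so L⁻¹ = [[3/4, -1/2], [1/8, -1/4]].
P = (K + A)L⁻¹ = [[-4, -1], [-5, -1]].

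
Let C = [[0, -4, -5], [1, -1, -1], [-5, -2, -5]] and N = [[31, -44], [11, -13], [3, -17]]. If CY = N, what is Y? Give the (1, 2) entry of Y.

C is on the left of Y, so left-multiply by C⁻¹: Y = C⁻¹N.
det C = -5; the adjugate gives C⁻¹ = [[-3/5, 2, 1/5], [-2, 5, 1], [7/5, -4, -4/5]].
Y = C⁻¹N = [[-3/5, 2, 1/5], [-2, 5, 1], [7/5, -4, -4/5]] · [[31, -44], [11, -13], [3, -17]] = [[4, -3], [-4, 6], [-3, 4]].

-3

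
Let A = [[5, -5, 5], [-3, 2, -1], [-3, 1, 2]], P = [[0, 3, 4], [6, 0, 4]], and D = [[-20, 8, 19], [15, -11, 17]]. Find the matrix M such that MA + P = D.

M = [[2, 5, 5], [3, 2, 0]]

MA = D − P = [[-20, 5, 15], [9, -11, 13]].
A is on the right of M, so right-multiply by A⁻¹: M = (D − P)A⁻¹.
A has determinant -5; A⁻¹ = [[-1, -3, 1], [-9/5, -5, 2], [-3/5, -2, 1]].
M = (D − P)A⁻¹ = [[2, 5, 5], [3, 2, 0]].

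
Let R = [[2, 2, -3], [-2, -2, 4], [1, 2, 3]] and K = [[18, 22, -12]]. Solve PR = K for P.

P = [[4, -3, 4]]

Since R sits to the right of P, P = KR⁻¹.
det R = -2; the adjugate gives R⁻¹ = [[7, 6, -1], [-5, -9/2, 1], [1, 1, 0]].
P = KR⁻¹ = [[18, 22, -12]] · [[7, 6, -1], [-5, -9/2, 1], [1, 1, 0]] = [[4, -3, 4]].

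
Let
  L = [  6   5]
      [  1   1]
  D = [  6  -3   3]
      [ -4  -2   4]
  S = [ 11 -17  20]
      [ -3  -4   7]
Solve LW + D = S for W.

LW = S − D = [[5, -14, 17], [1, -2, 3]].
L is on the left of W, so left-multiply by L⁻¹: W = L⁻¹(S − D).
det L = 1; the adjugate gives L⁻¹ = [[1, -5], [-1, 6]].
W = L⁻¹(S − D) = [[0, -4, 2], [1, 2, 1]].

W = [[0, -4, 2], [1, 2, 1]]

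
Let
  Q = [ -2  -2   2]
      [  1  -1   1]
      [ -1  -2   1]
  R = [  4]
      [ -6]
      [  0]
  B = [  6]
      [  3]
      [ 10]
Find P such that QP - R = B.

P = [[-4], [-5], [-4]]

QP = B + R = [[10], [-3], [10]].
Since Q multiplies P on the left, P = Q⁻¹(B + R).
Q has determinant -4; Q⁻¹ = [[-1/4, 1/2, 0], [1/2, 0, -1], [3/4, 1/2, -1]].
P = Q⁻¹(B + R) = [[-4], [-5], [-4]].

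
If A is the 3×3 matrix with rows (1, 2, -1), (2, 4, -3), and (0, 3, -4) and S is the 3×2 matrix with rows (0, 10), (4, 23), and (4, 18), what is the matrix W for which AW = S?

W = [[4, 3], [-4, 2], [-4, -3]]

A is on the left of W, so left-multiply by A⁻¹: W = A⁻¹S.
det A = 3, so A⁻¹ = [[-7/3, 5/3, -2/3], [8/3, -4/3, 1/3], [2, -1, 0]].
W = A⁻¹S = [[-7/3, 5/3, -2/3], [8/3, -4/3, 1/3], [2, -1, 0]] · [[0, 10], [4, 23], [4, 18]] = [[4, 3], [-4, 2], [-4, -3]].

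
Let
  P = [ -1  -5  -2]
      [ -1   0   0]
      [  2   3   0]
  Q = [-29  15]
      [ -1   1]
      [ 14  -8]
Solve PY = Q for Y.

Since P multiplies Y on the left, Y = P⁻¹Q.
det P = 6, so P⁻¹ = [[0, -1, 0], [0, 2/3, 1/3], [-1/2, -7/6, -5/6]].
Y = P⁻¹Q = [[0, -1, 0], [0, 2/3, 1/3], [-1/2, -7/6, -5/6]] · [[-29, 15], [-1, 1], [14, -8]] = [[1, -1], [4, -2], [4, -2]].

Y = [[1, -1], [4, -2], [4, -2]]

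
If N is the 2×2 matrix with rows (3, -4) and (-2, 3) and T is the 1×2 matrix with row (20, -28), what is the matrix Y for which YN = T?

Right-multiplying both sides by N⁻¹ gives Y = TN⁻¹.
det N = 1; the adjugate gives N⁻¹ = [[3, 4], [2, 3]].
Y = TN⁻¹ = [[20, -28]] · [[3, 4], [2, 3]] = [[4, -4]].

Y = [[4, -4]]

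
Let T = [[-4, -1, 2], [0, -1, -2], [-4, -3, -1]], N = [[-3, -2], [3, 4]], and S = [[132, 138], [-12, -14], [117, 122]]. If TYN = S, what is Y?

Left-multiply by T⁻¹ and right-multiply by N⁻¹: Y = T⁻¹SN⁻¹.
det T = 4; the adjugate gives T⁻¹ = [[-5/4, -7/4, 1], [2, 3, -2], [-1, -2, 1]].
det N = -6, so N⁻¹ = [[-2/3, -1/3], [1/2, 1/2]].
T⁻¹S = [[-27, -26], [-6, -10], [9, 12]].
Y = (T⁻¹S)N⁻¹ = [[5, -4], [-1, -3], [0, 3]].

Y = [[5, -4], [-1, -3], [0, 3]]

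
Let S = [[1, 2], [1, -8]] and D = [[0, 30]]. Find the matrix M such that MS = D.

Right-multiplying both sides by S⁻¹ gives M = DS⁻¹.
det S = -10; the adjugate gives S⁻¹ = [[4/5, 1/5], [1/10, -1/10]].
M = DS⁻¹ = [[0, 30]] · [[4/5, 1/5], [1/10, -1/10]] = [[3, -3]].

M = [[3, -3]]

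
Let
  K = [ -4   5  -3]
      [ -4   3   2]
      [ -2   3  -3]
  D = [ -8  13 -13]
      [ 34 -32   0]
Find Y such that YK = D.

Since K sits to the right of Y, Y = DK⁻¹.
det K = -2; the adjugate gives K⁻¹ = [[15/2, -3, -19/2], [8, -3, -10], [3, -1, -4]].
Y = DK⁻¹ = [[-8, 13, -13], [34, -32, 0]] · [[15/2, -3, -19/2], [8, -3, -10], [3, -1, -4]] = [[5, -2, -2], [-1, -6, -3]].

Y = [[5, -2, -2], [-1, -6, -3]]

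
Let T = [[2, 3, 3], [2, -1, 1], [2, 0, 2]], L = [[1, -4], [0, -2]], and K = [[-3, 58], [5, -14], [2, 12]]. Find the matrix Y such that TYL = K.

Isolating Y: multiply by T⁻¹ from the left and L⁻¹ from the right, so Y = T⁻¹KL⁻¹.
T has determinant -4; T⁻¹ = [[1/2, 3/2, -3/2], [1/2, 1/2, -1], [-1/2, -3/2, 2]].
det L = -2, so L⁻¹ = [[1, -2], [0, -1/2]].
T⁻¹K = [[3, -10], [-1, 10], [-2, 16]].
Y = (T⁻¹K)L⁻¹ = [[3, -1], [-1, -3], [-2, -4]].

Y = [[3, -1], [-1, -3], [-2, -4]]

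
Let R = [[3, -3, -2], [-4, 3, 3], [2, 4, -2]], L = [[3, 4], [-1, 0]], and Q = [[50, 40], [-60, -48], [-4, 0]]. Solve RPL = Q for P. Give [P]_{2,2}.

3

P = R⁻¹QL⁻¹ (apply R⁻¹ on the left and L⁻¹ on the right).
det R = -4, so R⁻¹ = [[9/2, 7/2, 3/4], [1/2, 1/2, 1/4], [11/2, 9/2, 3/4]].
L has determinant 4; L⁻¹ = [[0, -1], [1/4, 3/4]].
R⁻¹Q = [[12, 12], [-6, -4], [2, 4]].
P = (R⁻¹Q)L⁻¹ = [[3, -3], [-1, 3], [1, 1]].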